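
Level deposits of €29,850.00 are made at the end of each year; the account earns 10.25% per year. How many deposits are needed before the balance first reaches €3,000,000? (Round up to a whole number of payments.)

25 payments

Periodic rate r = 0.1025 per year.
Ordinary annuity FV: 3,000,000 = 29,850 × [((1+r)^n − 1)/r].
(1+r)^n = 1 + 3,000,000 × r / 29,850, so n = ln(1 + 3,000,000·r/29,850) / ln(1+r) = 24.85.
Round up to a whole number of payments: n = 25.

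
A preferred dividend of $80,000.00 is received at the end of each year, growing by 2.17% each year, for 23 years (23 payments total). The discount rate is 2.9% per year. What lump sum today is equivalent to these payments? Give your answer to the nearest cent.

Periodic rate r = 0.029 per year.
Growing ordinary annuity: PV = PMT₁ × [1 − ((1+g)/(1+r))^n] / (r − g) = 80,000 × [1 − ((1+0.0217)/(1+r))^23] / (r − 0.0217) = $1,655,292.86.

$1,655,292.86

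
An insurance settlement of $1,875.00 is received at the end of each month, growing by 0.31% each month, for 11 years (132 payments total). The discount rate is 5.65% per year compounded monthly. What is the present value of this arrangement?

Periodic rate r = 0.0565/12 per month; n is counted in months.
Growing ordinary annuity: PV = PMT₁ × [1 − ((1+g)/(1+r))^n] / (r − g) = 1,875 × [1 − ((1+0.0031)/(1+r))^132] / (r − 0.0031) = $222,213.74.

$222,213.74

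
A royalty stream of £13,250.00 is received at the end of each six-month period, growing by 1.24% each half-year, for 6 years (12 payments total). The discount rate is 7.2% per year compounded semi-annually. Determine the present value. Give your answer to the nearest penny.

£135,634.02

Periodic rate r = 0.072/2 per half-year; n is counted in half-years.
Growing ordinary annuity: PV = PMT₁ × [1 − ((1+g)/(1+r))^n] / (r − g) = 13,250 × [1 − ((1+0.0124)/(1+r))^12] / (r − 0.0124) = £135,634.02.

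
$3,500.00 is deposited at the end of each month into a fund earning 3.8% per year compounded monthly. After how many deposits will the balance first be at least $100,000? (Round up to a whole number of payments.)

28 payments

Periodic rate r = 0.038/12 per month; n is counted in months.
Ordinary annuity FV: 100,000 = 3,500 × [((1+r)^n − 1)/r].
(1+r)^n = 1 + 100,000 × r / 3,500, so n = ln(1 + 100,000·r/3,500) / ln(1+r) = 27.40.
Round up to a whole number of payments: n = 28.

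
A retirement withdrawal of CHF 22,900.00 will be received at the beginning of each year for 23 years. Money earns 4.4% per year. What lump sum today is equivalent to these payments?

CHF 341,531.00

This is an annuity due: 23 payments of CHF 22,900.00 at the beginning of each year.
Periodic rate r = 0.044 per year.
PV = PMT × [(1 − (1+r)^−n)/r] × (1+r) = 22,900 × [1 − (1+r)^−23] / r × (1+r) = CHF 341,531.00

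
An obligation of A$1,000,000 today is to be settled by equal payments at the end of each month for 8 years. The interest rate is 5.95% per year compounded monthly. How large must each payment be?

Level ordinary annuity; solve PV = PMT × [(1 − (1+r)^−n)/r] for PMT.
Periodic rate r = 0.0595/12 per month; n is counted in months.
With n = 96: PMT = 1,000,000 / ([(1 − (1+r)^−n)/r]) = A$13,117.10

A$13,117.10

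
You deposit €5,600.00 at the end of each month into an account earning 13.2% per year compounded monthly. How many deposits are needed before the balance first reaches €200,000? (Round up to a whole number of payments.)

Periodic rate r = 0.132/12 per month; n is counted in months.
Ordinary annuity FV: 200,000 = 5,600 × [((1+r)^n − 1)/r].
(1+r)^n = 1 + 200,000 × r / 5,600, so n = ln(1 + 200,000·r/5,600) / ln(1+r) = 30.29.
Round up to a whole number of payments: n = 31.

31 payments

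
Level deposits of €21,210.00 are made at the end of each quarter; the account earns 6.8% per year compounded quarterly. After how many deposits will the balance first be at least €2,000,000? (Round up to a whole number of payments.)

57 payments

Periodic rate r = 0.068/4 per quarter; n is counted in quarters.
Ordinary annuity FV: 2,000,000 = 21,210 × [((1+r)^n − 1)/r].
(1+r)^n = 1 + 2,000,000 × r / 21,210, so n = ln(1 + 2,000,000·r/21,210) / ln(1+r) = 56.75.
Round up to a whole number of payments: n = 57.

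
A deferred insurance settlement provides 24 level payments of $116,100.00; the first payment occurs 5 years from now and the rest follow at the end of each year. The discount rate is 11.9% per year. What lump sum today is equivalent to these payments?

$580,366.52

Ordinary annuity of 24 payments, first payment at period 5.
Periodic rate r = 0.119 per year.
The ordinary-annuity PV formula values the stream one period before the first payment (period 4); discount that back 4 periods:
PV₀ = 116,100 × [1 − (1+r)^−24] / r × (1+r)^−4 = $580,366.52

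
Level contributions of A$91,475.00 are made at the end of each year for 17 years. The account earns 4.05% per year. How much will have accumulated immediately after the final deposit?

A$2,177,064.83

This is an ordinary annuity: 17 deposits of A$91,475.00 at the end of each year.
Periodic rate r = 0.0405 per year.
FV = PMT × [((1+r)^n − 1)/r] = 91,475 × [(1+r)^17 − 1] / r = A$2,177,064.83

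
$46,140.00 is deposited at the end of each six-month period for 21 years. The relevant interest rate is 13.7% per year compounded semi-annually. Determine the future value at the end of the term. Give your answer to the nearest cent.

This is an ordinary annuity: 42 deposits of $46,140.00 at the end of each six-month period.
Periodic rate r = 0.137/2 per half-year; n is counted in half-years.
FV = PMT × [((1+r)^n − 1)/r] = 46,140 × [(1+r)^42 − 1] / r = $10,213,646.69

$10,213,646.69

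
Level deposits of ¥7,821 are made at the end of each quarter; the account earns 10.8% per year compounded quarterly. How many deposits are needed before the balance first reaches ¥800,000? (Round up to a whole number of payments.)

Periodic rate r = 0.108/4 per quarter; n is counted in quarters.
Ordinary annuity FV: 800,000 = 7,821 × [((1+r)^n − 1)/r].
(1+r)^n = 1 + 800,000 × r / 7,821, so n = ln(1 + 800,000·r/7,821) / ln(1+r) = 49.73.
Round up to a whole number of payments: n = 50.

50 payments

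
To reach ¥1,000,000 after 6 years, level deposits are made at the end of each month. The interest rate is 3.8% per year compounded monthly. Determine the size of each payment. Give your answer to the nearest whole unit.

Level ordinary annuity; solve FV = PMT × [((1+r)^n − 1)/r] for PMT.
Periodic rate r = 0.038/12 per month; n is counted in months.
With n = 72: PMT = 1,000,000 / ([((1+r)^n − 1)/r]) = ¥12,388

¥12,388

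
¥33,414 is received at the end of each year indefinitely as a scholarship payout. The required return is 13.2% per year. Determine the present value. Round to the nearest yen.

Periodic rate r = 0.132 per year.
Level perpetuity: PV = PMT / r = 33,414 / (0.132) = ¥253,136.

¥253,136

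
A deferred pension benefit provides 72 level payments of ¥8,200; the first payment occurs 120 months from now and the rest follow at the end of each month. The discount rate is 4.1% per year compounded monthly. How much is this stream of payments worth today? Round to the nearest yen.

Ordinary annuity of 72 payments, first payment at period 120.
Periodic rate r = 0.041/12 per month; n is counted in months.
The ordinary-annuity PV formula values the stream one period before the first payment (period 119); discount that back 119 periods:
PV₀ = 8,200 × [1 − (1+r)^−72] / r × (1+r)^−119 = ¥348,252

¥348,252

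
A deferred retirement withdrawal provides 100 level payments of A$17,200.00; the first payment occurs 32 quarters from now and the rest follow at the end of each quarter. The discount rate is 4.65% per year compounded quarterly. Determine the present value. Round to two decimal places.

Ordinary annuity of 100 payments, first payment at period 32.
Periodic rate r = 0.0465/4 per quarter; n is counted in quarters.
The ordinary-annuity PV formula values the stream one period before the first payment (period 31); discount that back 31 periods:
PV₀ = 17,200 × [1 − (1+r)^−100] / r × (1+r)^−31 = A$708,503.69

A$708,503.69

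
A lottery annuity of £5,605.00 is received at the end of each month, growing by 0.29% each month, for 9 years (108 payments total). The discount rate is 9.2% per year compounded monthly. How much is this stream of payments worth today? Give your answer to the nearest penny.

Periodic rate r = 0.092/12 per month; n is counted in months.
Growing ordinary annuity: PV = PMT₁ × [1 − ((1+g)/(1+r))^n] / (r − g) = 5,605 × [1 − ((1+0.0029)/(1+r))^108] / (r − 0.0029) = £471,244.94.

£471,244.94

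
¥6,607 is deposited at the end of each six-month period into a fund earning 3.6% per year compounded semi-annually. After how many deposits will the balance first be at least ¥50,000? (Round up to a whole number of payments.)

Periodic rate r = 0.036/2 per half-year; n is counted in half-years.
Ordinary annuity FV: 50,000 = 6,607 × [((1+r)^n − 1)/r].
(1+r)^n = 1 + 50,000 × r / 6,607, so n = ln(1 + 50,000·r/6,607) / ln(1+r) = 7.16.
Round up to a whole number of payments: n = 8.

8 payments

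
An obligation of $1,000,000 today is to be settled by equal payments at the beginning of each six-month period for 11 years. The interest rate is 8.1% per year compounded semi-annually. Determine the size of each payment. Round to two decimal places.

$66,823.57

Level annuity due; solve PV = PMT × [(1 − (1+r)^−n)/r] × (1+r) for PMT.
Periodic rate r = 0.081/2 per half-year; n is counted in half-years.
With n = 22: PMT = 1,000,000 / ([(1 − (1+r)^−n)/r] × (1+r)) = $66,823.57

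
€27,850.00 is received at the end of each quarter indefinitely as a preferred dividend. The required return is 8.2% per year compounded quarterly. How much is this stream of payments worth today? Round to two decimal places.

€1,358,536.59

Periodic rate r = 0.082/4 per quarter.
Level perpetuity: PV = PMT / r = 27,850 / (0.082/4) = €1,358,536.59.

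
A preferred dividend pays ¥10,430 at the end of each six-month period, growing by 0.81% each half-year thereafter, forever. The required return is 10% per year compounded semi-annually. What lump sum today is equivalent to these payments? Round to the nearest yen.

Periodic rate r = 0.1/2 per half-year.
Growing perpetuity (Gordon): PV = PMT₁ / (r − g) = 10,430 / (r − 0.0081) = ¥248,926.

¥248,926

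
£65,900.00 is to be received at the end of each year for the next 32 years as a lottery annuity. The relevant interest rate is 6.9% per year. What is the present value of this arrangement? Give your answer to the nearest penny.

This is an ordinary annuity: 32 payments of £65,900.00 at the end of each year.
Periodic rate r = 0.069 per year.
PV = PMT × [(1 − (1+r)^−n)/r] = 65,900 × [1 − (1+r)^−32] / r = £842,157.95

£842,157.95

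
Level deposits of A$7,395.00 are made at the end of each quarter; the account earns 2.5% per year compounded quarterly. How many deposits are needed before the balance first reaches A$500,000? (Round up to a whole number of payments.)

57 payments

Periodic rate r = 0.025/4 per quarter; n is counted in quarters.
Ordinary annuity FV: 500,000 = 7,395 × [((1+r)^n − 1)/r].
(1+r)^n = 1 + 500,000 × r / 7,395, so n = ln(1 + 500,000·r/7,395) / ln(1+r) = 56.57.
Round up to a whole number of payments: n = 57.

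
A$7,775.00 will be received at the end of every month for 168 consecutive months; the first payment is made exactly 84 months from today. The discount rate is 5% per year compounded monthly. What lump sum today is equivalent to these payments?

A$664,250.87

Ordinary annuity of 168 payments, first payment at period 84.
Periodic rate r = 0.05/12 per month; n is counted in months.
The ordinary-annuity PV formula values the stream one period before the first payment (period 83); discount that back 83 periods:
PV₀ = 7,775 × [1 − (1+r)^−168] / r × (1+r)^−83 = A$664,250.87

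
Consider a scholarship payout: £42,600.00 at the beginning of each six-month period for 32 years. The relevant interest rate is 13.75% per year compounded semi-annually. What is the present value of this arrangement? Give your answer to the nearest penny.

£652,840.41

This is an annuity due: 64 payments of £42,600.00 at the beginning of each six-month period.
Periodic rate r = 0.1375/2 per half-year; n is counted in half-years.
PV = PMT × [(1 − (1+r)^−n)/r] × (1+r) = 42,600 × [1 − (1+r)^−64] / r × (1+r) = £652,840.41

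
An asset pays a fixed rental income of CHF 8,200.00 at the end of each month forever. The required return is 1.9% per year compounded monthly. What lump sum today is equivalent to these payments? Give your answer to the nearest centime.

Periodic rate r = 0.019/12 per month.
Level perpetuity: PV = PMT / r = 8,200 / (0.019/12) = CHF 5,178,947.37.

CHF 5,178,947.37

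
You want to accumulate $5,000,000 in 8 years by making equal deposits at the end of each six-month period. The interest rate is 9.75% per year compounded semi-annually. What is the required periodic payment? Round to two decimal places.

Level ordinary annuity; solve FV = PMT × [((1+r)^n − 1)/r] for PMT.
Periodic rate r = 0.0975/2 per half-year; n is counted in half-years.
With n = 16: PMT = 5,000,000 / ([((1+r)^n − 1)/r]) = $213,503.92

$213,503.92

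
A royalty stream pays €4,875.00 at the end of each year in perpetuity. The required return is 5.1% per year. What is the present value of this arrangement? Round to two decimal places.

€95,588.24

Periodic rate r = 0.051 per year.
Level perpetuity: PV = PMT / r = 4,875 / (0.051) = €95,588.24.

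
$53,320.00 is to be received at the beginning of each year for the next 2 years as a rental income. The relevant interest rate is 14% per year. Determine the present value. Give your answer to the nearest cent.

$100,091.93

This is an annuity due: 2 payments of $53,320.00 at the beginning of each year.
Periodic rate r = 0.14 per year.
PV = PMT × [(1 − (1+r)^−n)/r] × (1+r) = 53,320 × [1 − (1+r)^−2] / r × (1+r) = $100,091.93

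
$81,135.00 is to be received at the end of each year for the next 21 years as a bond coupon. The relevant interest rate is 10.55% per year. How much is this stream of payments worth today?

This is an ordinary annuity: 21 payments of $81,135.00 at the end of each year.
Periodic rate r = 0.1055 per year.
PV = PMT × [(1 − (1+r)^−n)/r] = 81,135 × [1 − (1+r)^−21] / r = $675,463.72

$675,463.72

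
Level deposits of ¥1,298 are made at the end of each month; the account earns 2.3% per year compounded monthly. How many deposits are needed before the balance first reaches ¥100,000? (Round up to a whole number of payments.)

Periodic rate r = 0.023/12 per month; n is counted in months.
Ordinary annuity FV: 100,000 = 1,298 × [((1+r)^n − 1)/r].
(1+r)^n = 1 + 100,000 × r / 1,298, so n = ln(1 + 100,000·r/1,298) / ln(1+r) = 71.93.
Round up to a whole number of payments: n = 72.

72 payments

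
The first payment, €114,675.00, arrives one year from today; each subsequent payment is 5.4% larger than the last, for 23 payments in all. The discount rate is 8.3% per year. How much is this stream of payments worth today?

Periodic rate r = 0.083 per year.
Growing ordinary annuity: PV = PMT₁ × [1 − ((1+g)/(1+r))^n] / (r − g) = 114,675 × [1 − ((1+0.054)/(1+r))^23] / (r − 0.054) = €1,836,191.62.

€1,836,191.62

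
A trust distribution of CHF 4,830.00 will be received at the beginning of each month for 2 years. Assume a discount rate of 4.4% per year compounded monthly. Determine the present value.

This is an annuity due: 24 payments of CHF 4,830.00 at the beginning of each month.
Periodic rate r = 0.044/12 per month; n is counted in months.
PV = PMT × [(1 − (1+r)^−n)/r] × (1+r) = 4,830 × [1 − (1+r)^−24] / r × (1+r) = CHF 111,177.90

CHF 111,177.90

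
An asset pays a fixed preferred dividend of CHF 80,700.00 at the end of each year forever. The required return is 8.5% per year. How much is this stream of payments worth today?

Periodic rate r = 0.085 per year.
Level perpetuity: PV = PMT / r = 80,700 / (0.085) = CHF 949,411.76.

CHF 949,411.76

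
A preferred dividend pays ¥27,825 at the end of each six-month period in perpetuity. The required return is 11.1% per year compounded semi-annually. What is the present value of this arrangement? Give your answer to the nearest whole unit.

Periodic rate r = 0.111/2 per half-year.
Level perpetuity: PV = PMT / r = 27,825 / (0.111/2) = ¥501,351.

¥501,351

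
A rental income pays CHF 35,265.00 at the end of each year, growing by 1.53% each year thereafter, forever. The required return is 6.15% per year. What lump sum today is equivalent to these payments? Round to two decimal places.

Periodic rate r = 0.0615 per year.
Growing perpetuity (Gordon): PV = PMT₁ / (r − g) = 35,265 / (r − 0.0153) = CHF 763,311.69.

CHF 763,311.69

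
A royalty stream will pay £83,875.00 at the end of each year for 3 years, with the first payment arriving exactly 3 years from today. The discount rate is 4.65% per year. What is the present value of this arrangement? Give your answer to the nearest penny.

Ordinary annuity of 3 payments, first payment at period 3.
Periodic rate r = 0.0465 per year.
The ordinary-annuity PV formula values the stream one period before the first payment (period 2); discount that back 2 periods:
PV₀ = 83,875 × [1 − (1+r)^−3] / r × (1+r)^−2 = £209,940.32

£209,940.32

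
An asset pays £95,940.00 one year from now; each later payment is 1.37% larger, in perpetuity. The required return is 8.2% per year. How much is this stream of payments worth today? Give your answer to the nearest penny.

£1,404,685.21

Periodic rate r = 0.082 per year.
Growing perpetuity (Gordon): PV = PMT₁ / (r − g) = 95,940 / (r − 0.0137) = £1,404,685.21.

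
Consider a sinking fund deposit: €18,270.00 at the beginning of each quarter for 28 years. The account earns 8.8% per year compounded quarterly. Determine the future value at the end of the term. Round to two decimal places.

This is an annuity due: 112 deposits of €18,270.00 at the beginning of each quarter.
Periodic rate r = 0.088/4 per quarter; n is counted in quarters.
FV = PMT × [((1+r)^n − 1)/r] × (1+r) = 18,270 × [(1+r)^112 − 1] / r × (1+r) = €8,862,345.61

€8,862,345.61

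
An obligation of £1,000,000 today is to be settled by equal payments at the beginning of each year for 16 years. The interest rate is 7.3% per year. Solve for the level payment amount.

Level annuity due; solve PV = PMT × [(1 − (1+r)^−n)/r] × (1+r) for PMT.
Periodic rate r = 0.073 per year.
With n = 16: PMT = 1,000,000 / ([(1 − (1+r)^−n)/r] × (1+r)) = £100,625.74

£100,625.74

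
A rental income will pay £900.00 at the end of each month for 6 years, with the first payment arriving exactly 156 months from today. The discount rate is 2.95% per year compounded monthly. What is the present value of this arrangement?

£40,545.06

Ordinary annuity of 72 payments, first payment at period 156.
Periodic rate r = 0.0295/12 per month; n is counted in months.
The ordinary-annuity PV formula values the stream one period before the first payment (period 155); discount that back 155 periods:
PV₀ = 900 × [1 − (1+r)^−72] / r × (1+r)^−155 = £40,545.06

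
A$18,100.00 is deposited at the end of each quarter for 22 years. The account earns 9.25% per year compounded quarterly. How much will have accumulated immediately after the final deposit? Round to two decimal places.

A$5,069,537.56

This is an ordinary annuity: 88 deposits of A$18,100.00 at the end of each quarter.
Periodic rate r = 0.0925/4 per quarter; n is counted in quarters.
FV = PMT × [((1+r)^n − 1)/r] = 18,100 × [(1+r)^88 − 1] / r = A$5,069,537.56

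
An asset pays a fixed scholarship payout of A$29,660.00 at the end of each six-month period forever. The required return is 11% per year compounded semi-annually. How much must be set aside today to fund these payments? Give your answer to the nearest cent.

Periodic rate r = 0.11/2 per half-year.
Level perpetuity: PV = PMT / r = 29,660 / (0.11/2) = A$539,272.73.

A$539,272.73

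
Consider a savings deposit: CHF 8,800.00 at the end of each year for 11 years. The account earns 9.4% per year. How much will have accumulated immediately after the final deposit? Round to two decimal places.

CHF 157,887.25

This is an ordinary annuity: 11 deposits of CHF 8,800.00 at the end of each year.
Periodic rate r = 0.094 per year.
FV = PMT × [((1+r)^n − 1)/r] = 8,800 × [(1+r)^11 − 1] / r = CHF 157,887.25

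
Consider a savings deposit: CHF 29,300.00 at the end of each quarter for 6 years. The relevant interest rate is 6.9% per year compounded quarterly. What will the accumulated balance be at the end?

This is an ordinary annuity: 24 deposits of CHF 29,300.00 at the end of each quarter.
Periodic rate r = 0.069/4 per quarter; n is counted in quarters.
FV = PMT × [((1+r)^n − 1)/r] = 29,300 × [(1+r)^24 − 1] / r = CHF 862,058.38

CHF 862,058.38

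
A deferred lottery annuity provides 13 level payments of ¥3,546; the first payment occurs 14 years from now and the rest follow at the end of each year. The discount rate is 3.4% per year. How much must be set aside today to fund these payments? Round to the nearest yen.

¥23,805

Ordinary annuity of 13 payments, first payment at period 14.
Periodic rate r = 0.034 per year.
The ordinary-annuity PV formula values the stream one period before the first payment (period 13); discount that back 13 periods:
PV₀ = 3,546 × [1 − (1+r)^−13] / r × (1+r)^−13 = ¥23,805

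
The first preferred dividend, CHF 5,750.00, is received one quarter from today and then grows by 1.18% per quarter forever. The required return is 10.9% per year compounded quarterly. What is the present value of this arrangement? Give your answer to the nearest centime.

Periodic rate r = 0.109/4 per quarter.
Growing perpetuity (Gordon): PV = PMT₁ / (r − g) = 5,750 / (r − 0.0118) = CHF 372,168.28.

CHF 372,168.28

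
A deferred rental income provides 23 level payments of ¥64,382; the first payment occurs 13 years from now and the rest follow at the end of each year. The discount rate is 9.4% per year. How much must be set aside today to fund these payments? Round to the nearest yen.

Ordinary annuity of 23 payments, first payment at period 13.
Periodic rate r = 0.094 per year.
The ordinary-annuity PV formula values the stream one period before the first payment (period 12); discount that back 12 periods:
PV₀ = 64,382 × [1 − (1+r)^−23] / r × (1+r)^−12 = ¥203,525

¥203,525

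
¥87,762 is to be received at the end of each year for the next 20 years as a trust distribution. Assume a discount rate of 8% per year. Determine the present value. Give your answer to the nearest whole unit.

¥861,660

This is an ordinary annuity: 20 payments of ¥87,762 at the end of each year.
Periodic rate r = 0.08 per year.
PV = PMT × [(1 − (1+r)^−n)/r] = 87,762 × [1 − (1+r)^−20] / r = ¥861,660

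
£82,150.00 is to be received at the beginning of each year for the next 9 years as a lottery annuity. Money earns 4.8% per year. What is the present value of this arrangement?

£617,422.16

This is an annuity due: 9 payments of £82,150.00 at the beginning of each year.
Periodic rate r = 0.048 per year.
PV = PMT × [(1 − (1+r)^−n)/r] × (1+r) = 82,150 × [1 − (1+r)^−9] / r × (1+r) = £617,422.16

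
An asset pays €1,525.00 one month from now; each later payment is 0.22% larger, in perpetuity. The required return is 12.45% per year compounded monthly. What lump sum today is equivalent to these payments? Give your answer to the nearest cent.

€186,544.34

Periodic rate r = 0.1245/12 per month.
Growing perpetuity (Gordon): PV = PMT₁ / (r − g) = 1,525 / (r − 0.0022) = €186,544.34.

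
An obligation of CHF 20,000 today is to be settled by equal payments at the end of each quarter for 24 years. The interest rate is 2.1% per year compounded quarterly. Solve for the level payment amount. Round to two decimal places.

Level ordinary annuity; solve PV = PMT × [(1 − (1+r)^−n)/r] for PMT.
Periodic rate r = 0.021/4 per quarter; n is counted in quarters.
With n = 96: PMT = 20,000 / ([(1 − (1+r)^−n)/r]) = CHF 265.76

CHF 265.76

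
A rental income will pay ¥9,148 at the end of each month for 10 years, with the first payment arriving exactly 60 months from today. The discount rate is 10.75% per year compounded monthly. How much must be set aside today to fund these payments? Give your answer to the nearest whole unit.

Ordinary annuity of 120 payments, first payment at period 60.
Periodic rate r = 0.1075/12 per month; n is counted in months.
The ordinary-annuity PV formula values the stream one period before the first payment (period 59); discount that back 59 periods:
PV₀ = 9,148 × [1 − (1+r)^−120] / r × (1+r)^−59 = ¥396,448

¥396,448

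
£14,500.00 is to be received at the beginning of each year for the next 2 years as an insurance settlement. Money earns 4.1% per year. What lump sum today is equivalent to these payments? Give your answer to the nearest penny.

This is an annuity due: 2 payments of £14,500.00 at the beginning of each year.
Periodic rate r = 0.041 per year.
PV = PMT × [(1 − (1+r)^−n)/r] × (1+r) = 14,500 × [1 − (1+r)^−2] / r × (1+r) = £28,428.91

£28,428.91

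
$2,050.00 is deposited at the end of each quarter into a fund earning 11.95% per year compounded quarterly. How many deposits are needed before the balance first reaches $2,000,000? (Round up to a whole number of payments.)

116 payments

Periodic rate r = 0.1195/4 per quarter; n is counted in quarters.
Ordinary annuity FV: 2,000,000 = 2,050 × [((1+r)^n − 1)/r].
(1+r)^n = 1 + 2,000,000 × r / 2,050, so n = ln(1 + 2,000,000·r/2,050) / ln(1+r) = 115.71.
Round up to a whole number of payments: n = 116.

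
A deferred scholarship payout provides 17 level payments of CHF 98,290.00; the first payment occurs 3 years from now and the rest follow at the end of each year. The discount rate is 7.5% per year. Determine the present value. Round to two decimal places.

CHF 802,391.70

Ordinary annuity of 17 payments, first payment at period 3.
Periodic rate r = 0.075 per year.
The ordinary-annuity PV formula values the stream one period before the first payment (period 2); discount that back 2 periods:
PV₀ = 98,290 × [1 − (1+r)^−17] / r × (1+r)^−2 = CHF 802,391.70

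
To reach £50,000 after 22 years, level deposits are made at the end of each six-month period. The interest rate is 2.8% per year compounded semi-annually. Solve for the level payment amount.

Level ordinary annuity; solve FV = PMT × [((1+r)^n − 1)/r] for PMT.
Periodic rate r = 0.028/2 per half-year; n is counted in half-years.
With n = 44: PMT = 50,000 / ([((1+r)^n − 1)/r]) = £829.76

£829.76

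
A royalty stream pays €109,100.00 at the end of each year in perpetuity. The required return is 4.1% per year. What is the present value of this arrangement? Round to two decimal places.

€2,660,975.61

Periodic rate r = 0.041 per year.
Level perpetuity: PV = PMT / r = 109,100 / (0.041) = €2,660,975.61.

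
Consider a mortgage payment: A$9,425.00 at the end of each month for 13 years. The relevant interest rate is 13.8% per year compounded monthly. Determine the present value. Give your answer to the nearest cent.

This is an ordinary annuity: 156 payments of A$9,425.00 at the end of each month.
Periodic rate r = 0.138/12 per month; n is counted in months.
PV = PMT × [(1 − (1+r)^−n)/r] = 9,425 × [1 − (1+r)^−156] / r = A$681,874.35

A$681,874.35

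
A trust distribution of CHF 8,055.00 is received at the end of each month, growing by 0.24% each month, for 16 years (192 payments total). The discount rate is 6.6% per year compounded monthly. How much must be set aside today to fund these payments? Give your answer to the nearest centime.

Periodic rate r = 0.066/12 per month; n is counted in months.
Growing ordinary annuity: PV = PMT₁ × [1 − ((1+g)/(1+r))^n] / (r − g) = 8,055 × [1 − ((1+0.0024)/(1+r))^192] / (r − 0.0024) = CHF 1,162,141.87.

CHF 1,162,141.87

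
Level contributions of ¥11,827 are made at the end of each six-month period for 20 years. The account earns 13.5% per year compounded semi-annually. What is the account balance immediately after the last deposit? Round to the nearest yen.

¥2,214,170

This is an ordinary annuity: 40 deposits of ¥11,827 at the end of each six-month period.
Periodic rate r = 0.135/2 per half-year; n is counted in half-years.
FV = PMT × [((1+r)^n − 1)/r] = 11,827 × [(1+r)^40 − 1] / r = ¥2,214,170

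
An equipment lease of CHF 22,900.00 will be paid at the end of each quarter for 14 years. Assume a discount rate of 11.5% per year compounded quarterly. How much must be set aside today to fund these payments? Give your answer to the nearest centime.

This is an ordinary annuity: 56 payments of CHF 22,900.00 at the end of each quarter.
Periodic rate r = 0.115/4 per quarter; n is counted in quarters.
PV = PMT × [(1 − (1+r)^−n)/r] = 22,900 × [1 − (1+r)^−56] / r = CHF 633,649.85

CHF 633,649.85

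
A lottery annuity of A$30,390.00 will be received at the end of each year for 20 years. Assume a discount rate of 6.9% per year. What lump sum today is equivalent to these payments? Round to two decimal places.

This is an ordinary annuity: 20 payments of A$30,390.00 at the end of each year.
Periodic rate r = 0.069 per year.
PV = PMT × [(1 − (1+r)^−n)/r] = 30,390 × [1 − (1+r)^−20] / r = A$324,469.63

A$324,469.63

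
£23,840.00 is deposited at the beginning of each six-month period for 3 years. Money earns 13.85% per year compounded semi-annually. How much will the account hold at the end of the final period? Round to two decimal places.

This is an annuity due: 6 deposits of £23,840.00 at the beginning of each six-month period.
Periodic rate r = 0.1385/2 per half-year; n is counted in half-years.
FV = PMT × [((1+r)^n − 1)/r] × (1+r) = 23,840 × [(1+r)^6 − 1] / r × (1+r) = £181,999.62

£181,999.62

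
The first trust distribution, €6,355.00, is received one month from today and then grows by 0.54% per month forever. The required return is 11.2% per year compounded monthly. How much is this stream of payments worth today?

€1,615,677.97

Periodic rate r = 0.112/12 per month.
Growing perpetuity (Gordon): PV = PMT₁ / (r − g) = 6,355 / (r − 0.0054) = €1,615,677.97.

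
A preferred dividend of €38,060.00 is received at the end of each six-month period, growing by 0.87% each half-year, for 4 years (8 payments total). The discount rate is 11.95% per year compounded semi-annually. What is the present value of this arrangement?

Periodic rate r = 0.1195/2 per half-year; n is counted in half-years.
Growing ordinary annuity: PV = PMT₁ × [1 − ((1+g)/(1+r))^n] / (r − g) = 38,060 × [1 − ((1+0.0087)/(1+r))^8] / (r − 0.0087) = €243,268.31.

€243,268.31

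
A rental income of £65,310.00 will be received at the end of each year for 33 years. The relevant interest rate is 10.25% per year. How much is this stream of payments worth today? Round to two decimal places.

This is an ordinary annuity: 33 payments of £65,310.00 at the end of each year.
Periodic rate r = 0.1025 per year.
PV = PMT × [(1 − (1+r)^−n)/r] = 65,310 × [1 − (1+r)^−33] / r = £611,716.38

£611,716.38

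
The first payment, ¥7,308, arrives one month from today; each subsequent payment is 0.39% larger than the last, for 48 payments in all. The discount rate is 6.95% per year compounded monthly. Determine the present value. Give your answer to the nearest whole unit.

Periodic rate r = 0.0695/12 per month; n is counted in months.
Growing ordinary annuity: PV = PMT₁ × [1 − ((1+g)/(1+r))^n] / (r − g) = 7,308 × [1 − ((1+0.0039)/(1+r))^48] / (r − 0.0039) = ¥333,785.

¥333,785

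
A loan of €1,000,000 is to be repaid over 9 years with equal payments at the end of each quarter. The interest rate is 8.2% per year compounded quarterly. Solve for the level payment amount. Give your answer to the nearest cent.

Level ordinary annuity; solve PV = PMT × [(1 − (1+r)^−n)/r] for PMT.
Periodic rate r = 0.082/4 per quarter; n is counted in quarters.
With n = 36: PMT = 1,000,000 / ([(1 − (1+r)^−n)/r]) = €39,548.58

€39,548.58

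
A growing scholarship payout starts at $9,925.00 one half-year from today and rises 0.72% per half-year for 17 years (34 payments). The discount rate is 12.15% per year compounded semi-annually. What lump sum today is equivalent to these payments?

$153,494.28

Periodic rate r = 0.1215/2 per half-year; n is counted in half-years.
Growing ordinary annuity: PV = PMT₁ × [1 − ((1+g)/(1+r))^n] / (r − g) = 9,925 × [1 − ((1+0.0072)/(1+r))^34] / (r − 0.0072) = $153,494.28.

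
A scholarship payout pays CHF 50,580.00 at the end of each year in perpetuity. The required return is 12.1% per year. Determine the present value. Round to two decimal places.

Periodic rate r = 0.121 per year.
Level perpetuity: PV = PMT / r = 50,580 / (0.121) = CHF 418,016.53.

CHF 418,016.53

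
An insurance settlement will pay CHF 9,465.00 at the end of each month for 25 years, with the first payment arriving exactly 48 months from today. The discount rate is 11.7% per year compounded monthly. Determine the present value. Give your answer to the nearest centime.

Ordinary annuity of 300 payments, first payment at period 48.
Periodic rate r = 0.117/12 per month; n is counted in months.
The ordinary-annuity PV formula values the stream one period before the first payment (period 47); discount that back 47 periods:
PV₀ = 9,465 × [1 − (1+r)^−300] / r × (1+r)^−47 = CHF 581,778.95

CHF 581,778.95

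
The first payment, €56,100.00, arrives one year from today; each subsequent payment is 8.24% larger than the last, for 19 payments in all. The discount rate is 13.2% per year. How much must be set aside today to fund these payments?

€648,248.72

Periodic rate r = 0.132 per year.
Growing ordinary annuity: PV = PMT₁ × [1 − ((1+g)/(1+r))^n] / (r − g) = 56,100 × [1 − ((1+0.0824)/(1+r))^19] / (r − 0.0824) = €648,248.72.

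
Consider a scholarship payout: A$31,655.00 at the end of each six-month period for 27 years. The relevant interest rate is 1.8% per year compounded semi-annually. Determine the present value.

A$1,349,134.59

This is an ordinary annuity: 54 payments of A$31,655.00 at the end of each six-month period.
Periodic rate r = 0.018/2 per half-year; n is counted in half-years.
PV = PMT × [(1 − (1+r)^−n)/r] = 31,655 × [1 − (1+r)^−54] / r = A$1,349,134.59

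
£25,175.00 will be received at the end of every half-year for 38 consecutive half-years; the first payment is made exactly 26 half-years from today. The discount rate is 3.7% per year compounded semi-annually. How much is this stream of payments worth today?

Ordinary annuity of 38 payments, first payment at period 26.
Periodic rate r = 0.037/2 per half-year; n is counted in half-years.
The ordinary-annuity PV formula values the stream one period before the first payment (period 25); discount that back 25 periods:
PV₀ = 25,175 × [1 − (1+r)^−38] / r × (1+r)^−25 = £431,743.79

£431,743.79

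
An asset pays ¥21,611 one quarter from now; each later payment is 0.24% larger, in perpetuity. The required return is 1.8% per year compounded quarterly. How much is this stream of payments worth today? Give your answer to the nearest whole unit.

Periodic rate r = 0.018/4 per quarter.
Growing perpetuity (Gordon): PV = PMT₁ / (r − g) = 21,611 / (r − 0.0024) = ¥10,290,952.

¥10,290,952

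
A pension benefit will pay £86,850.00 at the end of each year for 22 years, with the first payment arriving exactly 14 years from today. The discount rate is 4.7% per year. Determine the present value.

Ordinary annuity of 22 payments, first payment at period 14.
Periodic rate r = 0.047 per year.
The ordinary-annuity PV formula values the stream one period before the first payment (period 13); discount that back 13 periods:
PV₀ = 86,850 × [1 − (1+r)^−22] / r × (1+r)^−13 = £646,816.70

£646,816.70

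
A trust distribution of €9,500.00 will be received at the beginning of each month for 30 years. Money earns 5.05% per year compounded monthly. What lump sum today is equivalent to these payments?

€1,767,050.38

This is an annuity due: 360 payments of €9,500.00 at the beginning of each month.
Periodic rate r = 0.0505/12 per month; n is counted in months.
PV = PMT × [(1 − (1+r)^−n)/r] × (1+r) = 9,500 × [1 − (1+r)^−360] / r × (1+r) = €1,767,050.38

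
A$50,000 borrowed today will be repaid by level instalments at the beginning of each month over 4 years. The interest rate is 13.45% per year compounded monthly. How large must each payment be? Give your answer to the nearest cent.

A$1,337.58

Level annuity due; solve PV = PMT × [(1 − (1+r)^−n)/r] × (1+r) for PMT.
Periodic rate r = 0.1345/12 per month; n is counted in months.
With n = 48: PMT = 50,000 / ([(1 − (1+r)^−n)/r] × (1+r)) = A$1,337.58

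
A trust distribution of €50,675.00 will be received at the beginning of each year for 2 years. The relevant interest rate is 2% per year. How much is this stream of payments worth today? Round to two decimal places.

€100,356.37

This is an annuity due: 2 payments of €50,675.00 at the beginning of each year.
Periodic rate r = 0.02 per year.
PV = PMT × [(1 − (1+r)^−n)/r] × (1+r) = 50,675 × [1 − (1+r)^−2] / r × (1+r) = €100,356.37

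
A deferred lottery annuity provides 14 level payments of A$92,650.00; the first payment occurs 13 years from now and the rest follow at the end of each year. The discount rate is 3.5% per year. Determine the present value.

A$669,583.21

Ordinary annuity of 14 payments, first payment at period 13.
Periodic rate r = 0.035 per year.
The ordinary-annuity PV formula values the stream one period before the first payment (period 12); discount that back 12 periods:
PV₀ = 92,650 × [1 − (1+r)^−14] / r × (1+r)^−12 = A$669,583.21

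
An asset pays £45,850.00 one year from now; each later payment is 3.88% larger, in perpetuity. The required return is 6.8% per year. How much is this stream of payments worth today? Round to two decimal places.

Periodic rate r = 0.068 per year.
Growing perpetuity (Gordon): PV = PMT₁ / (r − g) = 45,850 / (r − 0.0388) = £1,570,205.48.

£1,570,205.48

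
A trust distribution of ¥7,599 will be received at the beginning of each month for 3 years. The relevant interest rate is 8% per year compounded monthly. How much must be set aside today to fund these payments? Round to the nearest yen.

¥244,114

This is an annuity due: 36 payments of ¥7,599 at the beginning of each month.
Periodic rate r = 0.08/12 per month; n is counted in months.
PV = PMT × [(1 − (1+r)^−n)/r] × (1+r) = 7,599 × [1 − (1+r)^−36] / r × (1+r) = ¥244,114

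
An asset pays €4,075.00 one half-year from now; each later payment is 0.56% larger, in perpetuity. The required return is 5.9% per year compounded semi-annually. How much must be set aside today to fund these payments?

Periodic rate r = 0.059/2 per half-year.
Growing perpetuity (Gordon): PV = PMT₁ / (r − g) = 4,075 / (r − 0.0056) = €170,502.09.

€170,502.09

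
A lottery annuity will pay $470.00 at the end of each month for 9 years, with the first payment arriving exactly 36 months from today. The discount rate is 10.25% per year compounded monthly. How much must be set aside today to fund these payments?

Ordinary annuity of 108 payments, first payment at period 36.
Periodic rate r = 0.1025/12 per month; n is counted in months.
The ordinary-annuity PV formula values the stream one period before the first payment (period 35); discount that back 35 periods:
PV₀ = 470 × [1 − (1+r)^−108] / r × (1+r)^−35 = $24,551.85

$24,551.85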